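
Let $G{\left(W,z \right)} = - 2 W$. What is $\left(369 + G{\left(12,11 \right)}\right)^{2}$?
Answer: $119025$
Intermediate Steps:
$\left(369 + G{\left(12,11 \right)}\right)^{2} = \left(369 - 24\right)^{2} = 345^{2} = 119025$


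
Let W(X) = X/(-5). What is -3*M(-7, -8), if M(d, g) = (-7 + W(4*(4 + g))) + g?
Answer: 177/5 ≈ 35.400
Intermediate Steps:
W(X) = -X/5 (W(X) = X*(-1/5) = -X/5)
M(d, g) = -51/5 + g/5 (M(d, g) = (-7 - 4*(4 + g)/5) + g = (-7 - (16 + 4*g)/5) + g = (-7 + (-16/5 - 4*g/5)) + g = (-51/5 - 4*g/5) + g = -51/5 + g/5)
-3*M(-7, -8) = -3*(-51/5 + (1/5)*(-8)) = -3*(-51/5 - 8/5) = -3*(-59/5) = 177/5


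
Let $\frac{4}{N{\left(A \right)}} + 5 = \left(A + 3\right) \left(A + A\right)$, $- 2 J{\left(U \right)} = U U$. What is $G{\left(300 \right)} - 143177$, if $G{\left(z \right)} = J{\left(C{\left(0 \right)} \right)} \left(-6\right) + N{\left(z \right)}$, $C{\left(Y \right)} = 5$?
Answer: $- \frac{26015228086}{181795} \approx -1.431 \cdot 10^{5}$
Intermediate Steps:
$J{\left(U \right)} = - \frac{U^{2}}{2}$ ($J{\left(U \right)} = - \frac{U U}{2} = - \frac{U^{2}}{2}$)
$N{\left(A \right)} = \frac{4}{-5 + 2 A \left(3 + A\right)}$ ($N{\left(A \right)} = \frac{4}{-5 + \left(A + 3\right) \left(A + A\right)} = \frac{4}{-5 + \left(3 + A\right) 2 A} = \frac{4}{-5 + 2 A \left(3 + A\right)}$)
$G{\left(z \right)} = 75 + \frac{4}{-5 + 2 z^{2} + 6 z}$ ($G{\left(z \right)} = - \frac{5^{2}}{2} \left(-6\right) + \frac{4}{-5 + 2 z^{2} + 6 z} = \left(- \frac{1}{2}\right) 25 \left(-6\right) + \frac{4}{-5 + 2 z^{2} + 6 z} = \left(- \frac{25}{2}\right) \left(-6\right) + \frac{4}{-5 + 2 z^{2} + 6 z} = 75 + \frac{4}{-5 + 2 z^{2} + 6 z}$)
$G{\left(300 \right)} - 143177 = \frac{-371 + 150 \cdot 300^{2} + 450 \cdot 300}{-5 + 2 \cdot 300^{2} + 6 \cdot 300} - 143177 = \frac{-371 + 150 \cdot 90000 + 135000}{-5 + 2 \cdot 90000 + 1800} - 143177 = \frac{-371 + 13500000 + 135000}{-5 + 180000 + 1800} - 143177 = \frac{1}{181795} \cdot 13634629 - 143177 = \frac{13634629}{181795} - 143177 = - \frac{26015228086}{181795}$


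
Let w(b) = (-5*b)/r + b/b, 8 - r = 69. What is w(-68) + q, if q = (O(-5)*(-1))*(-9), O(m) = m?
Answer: -3024/61 ≈ -49.574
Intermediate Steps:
r = -61 (r = 8 - 1*69 = 8 - 69 = -61)
q = -45 (q = -5*(-1)*(-9) = 5*(-9) = -45)
w(b) = 1 + 5*b/61 (w(b) = -5*b/(-61) + b/b = -5*b*(-1/61) + 1 = 5*b/61 + 1 = 1 + 5*b/61)
w(-68) + q = (1 + (5/61)*(-68)) - 45 = (1 - 340/61) - 45 = -279/61 - 45 = -3024/61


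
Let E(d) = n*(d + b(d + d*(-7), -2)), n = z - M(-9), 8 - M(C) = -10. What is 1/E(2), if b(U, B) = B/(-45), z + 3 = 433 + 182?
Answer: 5/6072 ≈ 0.00082345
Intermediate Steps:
M(C) = 18 (M(C) = 8 - 1*(-10) = 8 + 10 = 18)
z = 612 (z = -3 + (433 + 182) = -3 + 615 = 612)
b(U, B) = -B/45 (b(U, B) = B*(-1/45) = -B/45)
n = 594 (n = 612 - 1*18 = 612 - 18 = 594)
E(d) = 132/5 + 594*d (E(d) = 594*(d - 1/45*(-2)) = 594*(d + 2/45) = 594*(2/45 + d) = 132/5 + 594*d)
1/E(2) = 1/(132/5 + 594*2) = 1/(132/5 + 1188) = 1/(6072/5) = 5/6072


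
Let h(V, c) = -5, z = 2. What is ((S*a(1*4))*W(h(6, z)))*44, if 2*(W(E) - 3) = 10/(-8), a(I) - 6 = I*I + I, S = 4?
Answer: 10868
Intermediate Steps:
a(I) = 6 + I + I² (a(I) = 6 + (I*I + I) = 6 + (I² + I) = 6 + (I + I²) = 6 + I + I²)
W(E) = 19/8 (W(E) = 3 + (10/(-8))/2 = 3 + (10*(-⅛))/2 = 3 + (½)*(-5/4) = 3 - 5/8 = 19/8)
((S*a(1*4))*W(h(6, z)))*44 = ((4*(6 + 1*4 + (1*4)²))*(19/8))*44 = ((4*(6 + 4 + 4²))*(19/8))*44 = ((4*(6 + 4 + 16))*(19/8))*44 = ((4*26)*(19/8))*44 = (104*(19/8))*44 = 247*44 = 10868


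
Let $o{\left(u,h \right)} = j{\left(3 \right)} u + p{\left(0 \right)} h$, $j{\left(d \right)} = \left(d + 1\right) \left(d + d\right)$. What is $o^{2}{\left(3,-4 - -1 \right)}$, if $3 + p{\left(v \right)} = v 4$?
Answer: $6561$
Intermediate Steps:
$j{\left(d \right)} = 2 d \left(1 + d\right)$ ($j{\left(d \right)} = \left(1 + d\right) 2 d = 2 d \left(1 + d\right)$)
$p{\left(v \right)} = -3 + 4 v$ ($p{\left(v \right)} = -3 + v 4 = -3 + 4 v$)
$o{\left(u,h \right)} = - 3 h + 24 u$ ($o{\left(u,h \right)} = 2 \cdot 3 \left(1 + 3\right) u + \left(-3 + 4 \cdot 0\right) h = 2 \cdot 3 \cdot 4 u + \left(-3 + 0\right) h = 24 u - 3 h = - 3 h + 24 u$)
$o^{2}{\left(3,-4 - -1 \right)} = \left(- 3 \left(-4 - -1\right) + 24 \cdot 3\right)^{2} = \left(- 3 \left(-4 + 1\right) + 72\right)^{2} = \left(\left(-3\right) \left(-3\right) + 72\right)^{2} = \left(9 + 72\right)^{2} = 81^{2} = 6561$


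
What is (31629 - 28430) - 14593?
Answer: -11394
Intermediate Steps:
(31629 - 28430) - 14593 = 3199 - 14593 = -11394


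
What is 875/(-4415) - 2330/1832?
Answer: -1188995/808828 ≈ -1.4700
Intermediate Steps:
875/(-4415) - 2330/1832 = 875*(-1/4415) - 2330*1/1832 = -175/883 - 1165/916 = -1188995/808828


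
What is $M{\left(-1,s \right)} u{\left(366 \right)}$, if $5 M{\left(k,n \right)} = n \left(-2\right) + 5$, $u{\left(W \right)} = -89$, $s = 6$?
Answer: $\frac{623}{5} \approx 124.6$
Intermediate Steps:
$M{\left(k,n \right)} = 1 - \frac{2 n}{5}$ ($M{\left(k,n \right)} = \frac{n \left(-2\right) + 5}{5} = \frac{- 2 n + 5}{5} = \frac{5 - 2 n}{5} = 1 - \frac{2 n}{5}$)
$M{\left(-1,s \right)} u{\left(366 \right)} = \left(1 - \frac{12}{5}\right) \left(-89\right) = \left(- \frac{7}{5}\right) \left(-89\right) = \frac{623}{5}$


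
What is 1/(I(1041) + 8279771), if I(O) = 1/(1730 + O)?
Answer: 2771/22943245442 ≈ 1.2078e-7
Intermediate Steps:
1/(I(1041) + 8279771) = 1/(1/(1730 + 1041) + 8279771) = 1/(1/2771 + 8279771) = 1/(22943245442/2771) = 2771/22943245442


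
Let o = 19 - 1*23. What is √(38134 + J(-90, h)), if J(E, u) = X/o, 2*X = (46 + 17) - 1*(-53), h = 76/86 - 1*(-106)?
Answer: 3*√16942/2 ≈ 195.24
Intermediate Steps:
h = 4596/43 (h = 76*(1/86) + 106 = 38/43 + 106 = 4596/43 ≈ 106.88)
o = -4 (o = 19 - 23 = -4)
X = 58 (X = ((46 + 17) - 1*(-53))/2 = (63 + 53)/2 = (½)*116 = 58)
J(E, u) = -29/2 (J(E, u) = 58/(-4) = 58*(-¼) = -29/2)
√(38134 + J(-90, h)) = √(38134 - 29/2) = √(76239/2) = 3*√16942/2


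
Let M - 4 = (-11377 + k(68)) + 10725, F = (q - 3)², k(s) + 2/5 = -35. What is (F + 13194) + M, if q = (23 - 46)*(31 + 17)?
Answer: 6189798/5 ≈ 1.2380e+6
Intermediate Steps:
q = -1104 (q = -23*48 = -1104)
k(s) = -177/5 (k(s) = -⅖ - 35 = -177/5)
F = 1225449 (F = (-1104 - 3)² = (-1107)² = 1225449)
M = -3417/5 (M = 4 + ((-11377 - 177/5) + 10725) = 4 + (-57062/5 + 10725) = 4 - 3437/5 = -3417/5 ≈ -683.40)
(F + 13194) + M = (1225449 + 13194) - 3417/5 = 1238643 - 3417/5 = 6189798/5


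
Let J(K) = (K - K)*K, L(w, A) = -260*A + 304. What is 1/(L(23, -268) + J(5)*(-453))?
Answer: 1/69984 ≈ 1.4289e-5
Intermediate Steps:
L(w, A) = 304 - 260*A
J(K) = 0 (J(K) = 0*K = 0)
1/(L(23, -268) + J(5)*(-453)) = 1/((304 - 260*(-268)) + 0*(-453)) = 1/((304 + 69680) + 0) = 1/(69984 + 0) = 1/69984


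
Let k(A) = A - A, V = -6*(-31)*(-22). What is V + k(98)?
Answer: -4092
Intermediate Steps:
V = -4092 (V = 186*(-22) = -4092)
k(A) = 0
V + k(98) = -4092 + 0 = -4092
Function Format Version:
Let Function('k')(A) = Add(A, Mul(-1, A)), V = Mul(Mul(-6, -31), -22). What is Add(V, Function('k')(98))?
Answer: -4092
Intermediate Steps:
V = -4092 (V = Mul(186, -22) = -4092)
Function('k')(A) = 0
Add(V, Function('k')(98)) = Add(-4092, 0) = -4092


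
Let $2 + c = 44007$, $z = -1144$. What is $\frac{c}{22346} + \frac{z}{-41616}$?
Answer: $\frac{58027372}{29060973} \approx 1.9967$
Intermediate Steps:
$c = 44005$ ($c = -2 + 44007 = 44005$)
$\frac{c}{22346} + \frac{z}{-41616} = \frac{44005}{22346} - \frac{1144}{-41616} = 44005 \cdot \frac{1}{22346} - - \frac{143}{5202} = \frac{44005}{22346} + \frac{143}{5202} = \frac{58027372}{29060973}$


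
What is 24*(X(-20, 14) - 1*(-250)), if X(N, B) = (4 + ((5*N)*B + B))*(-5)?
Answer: 171840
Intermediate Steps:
X(N, B) = -20 - 5*B - 25*B*N (X(N, B) = (4 + (5*B*N + B))*(-5) = (4 + (B + 5*B*N))*(-5) = (4 + B + 5*B*N)*(-5) = -20 - 5*B - 25*B*N)
24*(X(-20, 14) - 1*(-250)) = 24*((-20 - 5*14 - 25*14*(-20)) - 1*(-250)) = 24*((-20 - 70 + 7000) + 250) = 24*(6910 + 250) = 24*7160 = 171840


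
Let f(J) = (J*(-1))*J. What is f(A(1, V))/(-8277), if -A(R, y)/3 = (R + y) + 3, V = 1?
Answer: 75/2759 ≈ 0.027184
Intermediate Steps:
A(R, y) = -9 - 3*R - 3*y (A(R, y) = -3*((R + y) + 3) = -3*(3 + R + y) = -9 - 3*R - 3*y)
f(J) = -J**2 (f(J) = (-J)*J = -J**2)
f(A(1, V))/(-8277) = -(-9 - 3*1 - 3*1)**2/(-8277) = -(-9 - 3 - 3)**2*(-1/8277) = -1*(-15)**2*(-1/8277) = -1*225*(-1/8277) = -225*(-1/8277) = 75/2759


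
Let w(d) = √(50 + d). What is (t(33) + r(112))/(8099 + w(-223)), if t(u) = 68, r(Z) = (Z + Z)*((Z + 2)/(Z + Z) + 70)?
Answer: 64233169/32796987 - 7931*I*√173/32796987 ≈ 1.9585 - 0.0031807*I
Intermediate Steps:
r(Z) = 2*Z*(70 + (2 + Z)/(2*Z)) (r(Z) = (2*Z)*((2 + Z)/((2*Z)) + 70) = (2*Z)*((2 + Z)*(1/(2*Z)) + 70) = (2*Z)*((2 + Z)/(2*Z) + 70) = (2*Z)*(70 + (2 + Z)/(2*Z)) = 2*Z*(70 + (2 + Z)/(2*Z)))
(t(33) + r(112))/(8099 + w(-223)) = (68 + (2 + 141*112))/(8099 + √(50 - 223)) = (68 + (2 + 15792))/(8099 + √(-173)) = (68 + 15794)/(8099 + I*√173) = 15862/(8099 + I*√173)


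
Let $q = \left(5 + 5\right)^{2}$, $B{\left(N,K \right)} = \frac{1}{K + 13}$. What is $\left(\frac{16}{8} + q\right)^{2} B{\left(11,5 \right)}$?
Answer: $578$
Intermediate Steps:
$B{\left(N,K \right)} = \frac{1}{13 + K}$
$q = 100$ ($q = 10^{2} = 100$)
$\left(\frac{16}{8} + q\right)^{2} B{\left(11,5 \right)} = \frac{\left(\frac{16}{8} + 100\right)^{2}}{13 + 5} = \frac{\left(16 \cdot \frac{1}{8} + 100\right)^{2}}{18} = \left(2 + 100\right)^{2} \cdot \frac{1}{18} = 102^{2} \cdot \frac{1}{18} = 10404 \cdot \frac{1}{18} = 578$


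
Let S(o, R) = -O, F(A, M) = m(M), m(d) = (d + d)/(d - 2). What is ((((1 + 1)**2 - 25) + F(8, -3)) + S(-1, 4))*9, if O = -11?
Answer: -396/5 ≈ -79.200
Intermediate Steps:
m(d) = 2*d/(-2 + d) (m(d) = (2*d)/(-2 + d) = 2*d/(-2 + d))
F(A, M) = 2*M/(-2 + M)
S(o, R) = 11 (S(o, R) = -1*(-11) = 11)
((((1 + 1)**2 - 25) + F(8, -3)) + S(-1, 4))*9 = ((((1 + 1)**2 - 25) + 2*(-3)/(-2 - 3)) + 11)*9 = (((2**2 - 25) + 2*(-3)/(-5)) + 11)*9 = (((4 - 25) + 2*(-3)*(-1/5)) + 11)*9 = ((-21 + 6/5) + 11)*9 = (-99/5 + 11)*9 = -44/5*9 = -396/5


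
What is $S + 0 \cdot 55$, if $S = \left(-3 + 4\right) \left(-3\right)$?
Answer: $-3$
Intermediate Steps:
$S = -3$ ($S = 1 \left(-3\right) = -3$)
$S + 0 \cdot 55 = -3 + 0 \cdot 55 = -3 + 0 = -3$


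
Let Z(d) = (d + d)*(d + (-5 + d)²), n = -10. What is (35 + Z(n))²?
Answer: 18190225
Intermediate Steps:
Z(d) = 2*d*(d + (-5 + d)²) (Z(d) = (2*d)*(d + (-5 + d)²) = 2*d*(d + (-5 + d)²))
(35 + Z(n))² = (35 + 2*(-10)*(-10 + (-5 - 10)²))² = (35 + 2*(-10)*(-10 + (-15)²))² = (35 + 2*(-10)*(-10 + 225))² = (35 + 2*(-10)*215)² = (35 - 4300)² = (-4265)² = 18190225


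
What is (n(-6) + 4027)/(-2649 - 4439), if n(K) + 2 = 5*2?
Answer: -4035/7088 ≈ -0.56927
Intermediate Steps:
n(K) = 8 (n(K) = -2 + 5*2 = -2 + 10 = 8)
(n(-6) + 4027)/(-2649 - 4439) = (8 + 4027)/(-2649 - 4439) = 4035/(-7088) = 4035*(-1/7088) = -4035/7088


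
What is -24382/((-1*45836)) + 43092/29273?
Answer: 1344449599/670878614 ≈ 2.0040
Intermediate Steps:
-24382/((-1*45836)) + 43092/29273 = -24382/(-45836) + 43092*(1/29273) = -24382*(-1/45836) + 43092/29273 = 12191/22918 + 43092/29273 = 1344449599/670878614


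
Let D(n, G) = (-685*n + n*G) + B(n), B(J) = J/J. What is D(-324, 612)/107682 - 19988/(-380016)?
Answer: 464202761/1705036788 ≈ 0.27225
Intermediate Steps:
B(J) = 1
D(n, G) = 1 - 685*n + G*n (D(n, G) = (-685*n + n*G) + 1 = (-685*n + G*n) + 1 = 1 - 685*n + G*n)
D(-324, 612)/107682 - 19988/(-380016) = (1 - 685*(-324) + 612*(-324))/107682 - 19988/(-380016) = (1 + 221940 - 198288)*(1/107682) - 19988*(-1/380016) = 23653*(1/107682) + 4997/95004 = 23653/107682 + 4997/95004 = 464202761/1705036788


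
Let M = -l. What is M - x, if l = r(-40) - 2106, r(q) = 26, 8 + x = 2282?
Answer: -194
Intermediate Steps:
x = 2274 (x = -8 + 2282 = 2274)
l = -2080 (l = 26 - 2106 = -2080)
M = 2080 (M = -1*(-2080) = 2080)
M - x = 2080 - 1*2274 = 2080 - 2274 = -194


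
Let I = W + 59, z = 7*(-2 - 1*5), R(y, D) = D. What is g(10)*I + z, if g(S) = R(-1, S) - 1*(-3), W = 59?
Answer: 1485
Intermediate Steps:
z = -49 (z = 7*(-2 - 5) = 7*(-7) = -49)
g(S) = 3 + S (g(S) = S - 1*(-3) = S + 3 = 3 + S)
I = 118 (I = 59 + 59 = 118)
g(10)*I + z = (3 + 10)*118 - 49 = 13*118 - 49 = 1534 - 49 = 1485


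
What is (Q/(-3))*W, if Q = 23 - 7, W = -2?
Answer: 32/3 ≈ 10.667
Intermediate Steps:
Q = 16
(Q/(-3))*W = (16/(-3))*(-2) = -⅓*16*(-2) = -16/3*(-2) = 32/3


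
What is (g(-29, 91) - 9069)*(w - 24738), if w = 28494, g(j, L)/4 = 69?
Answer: -33026508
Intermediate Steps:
g(j, L) = 276 (g(j, L) = 4*69 = 276)
(g(-29, 91) - 9069)*(w - 24738) = (276 - 9069)*(28494 - 24738) = -8793*3756 = -33026508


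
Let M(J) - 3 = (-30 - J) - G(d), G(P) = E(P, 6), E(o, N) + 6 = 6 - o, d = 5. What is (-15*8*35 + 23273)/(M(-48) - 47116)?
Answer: -19073/47090 ≈ -0.40503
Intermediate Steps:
E(o, N) = -o (E(o, N) = -6 + (6 - o) = -o)
G(P) = -P
M(J) = -22 - J (M(J) = 3 + ((-30 - J) - (-1)*5) = 3 + ((-30 - J) - 1*(-5)) = 3 + ((-30 - J) + 5) = 3 + (-25 - J) = -22 - J)
(-15*8*35 + 23273)/(M(-48) - 47116) = (-15*8*35 + 23273)/((-22 - 1*(-48)) - 47116) = (-120*35 + 23273)/((-22 + 48) - 47116) = (-4200 + 23273)/(26 - 47116) = 19073/(-47090) = 19073*(-1/47090) = -19073/47090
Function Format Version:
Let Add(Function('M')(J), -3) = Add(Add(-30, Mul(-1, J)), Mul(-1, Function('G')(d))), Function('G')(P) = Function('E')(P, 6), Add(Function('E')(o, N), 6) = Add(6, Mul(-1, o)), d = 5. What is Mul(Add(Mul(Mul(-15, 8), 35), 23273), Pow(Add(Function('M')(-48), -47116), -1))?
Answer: Rational(-19073, 47090) ≈ -0.40503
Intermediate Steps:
Function('E')(o, N) = Mul(-1, o) (Function('E')(o, N) = Add(-6, Add(6, Mul(-1, o))) = Mul(-1, o))
Function('G')(P) = Mul(-1, P)
Function('M')(J) = Add(-22, Mul(-1, J)) (Function('M')(J) = Add(3, Add(Add(-30, Mul(-1, J)), Mul(-1, Mul(-1, 5)))) = Add(3, Add(Add(-30, Mul(-1, J)), Mul(-1, -5))) = Add(3, Add(Add(-30, Mul(-1, J)), 5)) = Add(3, Add(-25, Mul(-1, J))) = Add(-22, Mul(-1, J)))
Mul(Add(Mul(Mul(-15, 8), 35), 23273), Pow(Add(Function('M')(-48), -47116), -1)) = Mul(Add(Mul(Mul(-15, 8), 35), 23273), Pow(Add(Add(-22, Mul(-1, -48)), -47116), -1)) = Mul(Add(Mul(-120, 35), 23273), Pow(Add(Add(-22, 48), -47116), -1)) = Mul(Add(-4200, 23273), Pow(Add(26, -47116), -1)) = Mul(19073, Pow(-47090, -1)) = Mul(19073, Rational(-1, 47090)) = Rational(-19073, 47090)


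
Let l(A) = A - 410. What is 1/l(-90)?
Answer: -1/500 ≈ -0.0020000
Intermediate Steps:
l(A) = -410 + A
1/l(-90) = 1/(-410 - 90) = 1/(-500) = -1/500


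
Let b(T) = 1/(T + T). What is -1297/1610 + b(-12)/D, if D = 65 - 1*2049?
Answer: -30878171/38330880 ≈ -0.80557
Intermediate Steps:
b(T) = 1/(2*T)
D = -1984 (D = 65 - 2049 = -1984)
-1297/1610 + b(-12)/D = -1297/1610 + ((½)/(-12))/(-1984) = -1297*1/1610 + ((½)*(-1/12))*(-1/1984) = -1297/1610 - 1/24*(-1/1984) = -1297/1610 + 1/47616 = -30878171/38330880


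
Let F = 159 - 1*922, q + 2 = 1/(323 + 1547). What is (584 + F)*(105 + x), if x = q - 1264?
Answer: 388621351/1870 ≈ 2.0782e+5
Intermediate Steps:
q = -3739/1870 (q = -2 + 1/(323 + 1547) = -2 + 1/1870 = -3739/1870 ≈ -1.9995)
F = -763 (F = 159 - 922 = -763)
x = -2367419/1870 (x = -3739/1870 - 1264 = -2367419/1870 ≈ -1266.0)
(584 + F)*(105 + x) = (584 - 763)*(105 - 2367419/1870) = -179*(-2171069/1870) = 388621351/1870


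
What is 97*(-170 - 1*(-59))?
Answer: -10767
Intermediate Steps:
97*(-170 - 1*(-59)) = 97*(-170 + 59) = 97*(-111) = -10767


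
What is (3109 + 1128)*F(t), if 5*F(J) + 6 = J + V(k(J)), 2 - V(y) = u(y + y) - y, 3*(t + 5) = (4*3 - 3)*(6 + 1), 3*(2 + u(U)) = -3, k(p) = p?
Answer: 131347/5 ≈ 26269.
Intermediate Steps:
u(U) = -3 (u(U) = -2 + (⅓)*(-3) = -2 - 1 = -3)
t = 16 (t = -5 + ((4*3 - 3)*(6 + 1))/3 = -5 + ((12 - 3)*7)/3 = -5 + (9*7)/3 = -5 + (⅓)*63 = -5 + 21 = 16)
V(y) = 5 + y (V(y) = 2 - (-3 - y) = 2 + (3 + y) = 5 + y)
F(J) = -⅕ + 2*J/5 (F(J) = -6/5 + (J + (5 + J))/5 = -6/5 + (5 + 2*J)/5 = -6/5 + (1 + 2*J/5) = -⅕ + 2*J/5)
(3109 + 1128)*F(t) = (3109 + 1128)*(-⅕ + (⅖)*16) = 4237*(-⅕ + 32/5) = 4237*(31/5) = 131347/5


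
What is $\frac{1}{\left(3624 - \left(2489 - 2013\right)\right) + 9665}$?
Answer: $\frac{1}{12813} \approx 7.8046 \cdot 10^{-5}$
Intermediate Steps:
$\frac{1}{\left(3624 - \left(2489 - 2013\right)\right) + 9665} = \frac{1}{\left(3624 - 476\right) + 9665} = \frac{1}{3148 + 9665} = \frac{1}{12813}$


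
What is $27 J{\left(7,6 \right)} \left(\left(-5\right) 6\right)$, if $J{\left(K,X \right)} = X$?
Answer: $-4860$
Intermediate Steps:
$27 J{\left(7,6 \right)} \left(\left(-5\right) 6\right) = 27 \cdot 6 \left(\left(-5\right) 6\right) = 162 \left(-30\right) = -4860$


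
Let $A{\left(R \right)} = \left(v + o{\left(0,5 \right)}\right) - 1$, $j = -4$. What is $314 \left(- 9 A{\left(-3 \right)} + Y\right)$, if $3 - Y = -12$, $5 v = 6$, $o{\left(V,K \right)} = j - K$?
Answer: $\frac{147894}{5} \approx 29579.0$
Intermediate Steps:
$o{\left(V,K \right)} = -4 - K$
$v = \frac{6}{5}$ ($v = \frac{1}{5} \cdot 6 = \frac{6}{5} \approx 1.2$)
$Y = 15$ ($Y = 3 - -12 = 3 + 12 = 15$)
$A{\left(R \right)} = - \frac{44}{5}$ ($A{\left(R \right)} = \left(\frac{6}{5} - 9\right) - 1 = - \frac{39}{5} - 1 = - \frac{44}{5}$)
$314 \left(- 9 A{\left(-3 \right)} + Y\right) = 314 \left(\left(-9\right) \left(- \frac{44}{5}\right) + 15\right) = 314 \left(\frac{396}{5} + 15\right) = 314 \cdot \frac{471}{5} = \frac{147894}{5}$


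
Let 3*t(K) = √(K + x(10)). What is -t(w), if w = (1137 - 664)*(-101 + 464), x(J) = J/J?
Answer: -10*√1717/3 ≈ -138.12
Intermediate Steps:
x(J) = 1
w = 171699 (w = 473*363 = 171699)
t(K) = √(1 + K)/3 (t(K) = √(K + 1)/3 = √(1 + K)/3)
-t(w) = -√(1 + 171699)/3 = -√171700/3 = -10*√1717/3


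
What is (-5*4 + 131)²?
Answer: 12321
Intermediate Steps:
(-5*4 + 131)² = (-20 + 131)² = 111² = 12321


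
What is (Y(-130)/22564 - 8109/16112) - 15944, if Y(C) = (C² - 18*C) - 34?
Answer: -27341195033/1714864 ≈ -15944.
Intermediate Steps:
Y(C) = -34 + C² - 18*C
(Y(-130)/22564 - 8109/16112) - 15944 = ((-34 + (-130)² - 18*(-130))/22564 - 8109/16112) - 15944 = ((-34 + 16900 + 2340)*(1/22564) - 8109*1/16112) - 15944 = (19206*(1/22564) - 153/304) - 15944 = (9603/11282 - 153/304) - 15944 = 596583/1714864 - 15944 = -27341195033/1714864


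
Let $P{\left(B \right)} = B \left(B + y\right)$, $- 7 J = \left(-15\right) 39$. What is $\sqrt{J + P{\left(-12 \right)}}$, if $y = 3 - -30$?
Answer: $\frac{3 i \sqrt{917}}{7} \approx 12.978 i$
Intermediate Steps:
$y = 33$ ($y = 3 + 30 = 33$)
$J = \frac{585}{7}$ ($J = - \frac{\left(-15\right) 39}{7} = \left(- \frac{1}{7}\right) \left(-585\right) = \frac{585}{7} \approx 83.571$)
$P{\left(B \right)} = B \left(33 + B\right)$ ($P{\left(B \right)} = B \left(B + 33\right) = B \left(33 + B\right)$)
$\sqrt{J + P{\left(-12 \right)}} = \sqrt{\frac{585}{7} - 12 \left(33 - 12\right)} = \sqrt{\frac{585}{7} - 252} = \sqrt{- \frac{1179}{7}} = \frac{3 i \sqrt{917}}{7}$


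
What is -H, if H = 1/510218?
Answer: -1/510218 ≈ -1.9599e-6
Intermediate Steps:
H = 1/510218 ≈ 1.9599e-6
-H = -1*1/510218 = -1/510218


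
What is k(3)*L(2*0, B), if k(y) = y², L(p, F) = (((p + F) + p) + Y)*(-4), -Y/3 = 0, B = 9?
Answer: -324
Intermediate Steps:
Y = 0 (Y = -3*0 = 0)
L(p, F) = -8*p - 4*F (L(p, F) = (((p + F) + p) + 0)*(-4) = (((F + p) + p) + 0)*(-4) = ((F + 2*p) + 0)*(-4) = (F + 2*p)*(-4) = -8*p - 4*F)
k(3)*L(2*0, B) = 3²*(-16*0 - 4*9) = 9*(-8*0 - 36) = 9*(0 - 36) = 9*(-36) = -324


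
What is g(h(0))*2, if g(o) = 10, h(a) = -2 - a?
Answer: 20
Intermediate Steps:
g(h(0))*2 = 10*2 = 20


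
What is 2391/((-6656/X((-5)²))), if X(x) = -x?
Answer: 59775/6656 ≈ 8.9806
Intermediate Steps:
2391/((-6656/X((-5)²))) = 2391/((-6656/((-1*(-5)²)))) = 2391/((-6656/((-1*25)))) = 2391/((-6656/(-25))) = 2391/((-6656*(-1/25))) = 2391/(6656/25) = 2391*(25/6656) = 59775/6656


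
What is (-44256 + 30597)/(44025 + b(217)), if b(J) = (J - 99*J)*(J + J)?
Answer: 13659/9185419 ≈ 0.0014870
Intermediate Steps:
b(J) = -196*J**2 (b(J) = (-98*J)*(2*J) = -196*J**2)
(-44256 + 30597)/(44025 + b(217)) = (-44256 + 30597)/(44025 - 196*217**2) = -13659/(44025 - 196*47089) = -13659/(44025 - 9229444) = -13659/(-9185419) = -13659*(-1/9185419) = 13659/9185419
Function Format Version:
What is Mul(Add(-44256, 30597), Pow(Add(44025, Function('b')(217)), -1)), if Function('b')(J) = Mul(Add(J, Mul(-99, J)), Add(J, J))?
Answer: Rational(13659, 9185419) ≈ 0.0014870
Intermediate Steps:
Function('b')(J) = Mul(-196, Pow(J, 2)) (Function('b')(J) = Mul(Mul(-98, J), Mul(2, J)) = Mul(-196, Pow(J, 2)))
Mul(Add(-44256, 30597), Pow(Add(44025, Function('b')(217)), -1)) = Mul(Add(-44256, 30597), Pow(Add(44025, Mul(-196, Pow(217, 2))), -1)) = Mul(-13659, Pow(Add(44025, Mul(-196, 47089)), -1)) = Mul(-13659, Pow(Add(44025, -9229444), -1)) = Mul(-13659, Pow(-9185419, -1)) = Mul(-13659, Rational(-1, 9185419)) = Rational(13659, 9185419)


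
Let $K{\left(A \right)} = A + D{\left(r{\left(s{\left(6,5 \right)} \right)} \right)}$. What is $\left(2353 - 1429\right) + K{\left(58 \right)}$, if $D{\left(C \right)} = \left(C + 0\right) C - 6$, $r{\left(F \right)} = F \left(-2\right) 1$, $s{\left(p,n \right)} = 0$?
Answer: $976$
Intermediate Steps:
$r{\left(F \right)} = - 2 F$ ($r{\left(F \right)} = - 2 F 1 = - 2 F$)
$D{\left(C \right)} = -6 + C^{2}$ ($D{\left(C \right)} = C C - 6 = C^{2} - 6 = -6 + C^{2}$)
$K{\left(A \right)} = -6 + A$ ($K{\left(A \right)} = A - \left(6 - \left(\left(-2\right) 0\right)^{2}\right) = A - \left(6 - 0^{2}\right) = A + \left(-6 + 0\right) = A - 6 = -6 + A$)
$\left(2353 - 1429\right) + K{\left(58 \right)} = \left(2353 - 1429\right) + \left(-6 + 58\right) = 924 + 52 = 976$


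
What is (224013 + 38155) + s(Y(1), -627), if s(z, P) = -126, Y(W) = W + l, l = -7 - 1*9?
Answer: 262042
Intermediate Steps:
l = -16 (l = -7 - 9 = -16)
Y(W) = -16 + W (Y(W) = W - 16 = -16 + W)
(224013 + 38155) + s(Y(1), -627) = (224013 + 38155) - 126 = 262168 - 126 = 262042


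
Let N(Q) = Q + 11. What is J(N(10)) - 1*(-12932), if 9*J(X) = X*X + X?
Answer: 38950/3 ≈ 12983.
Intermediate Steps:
N(Q) = 11 + Q
J(X) = X/9 + X²/9 (J(X) = (X*X + X)/9 = (X² + X)/9 = (X + X²)/9 = X/9 + X²/9)
J(N(10)) - 1*(-12932) = (11 + 10)*(1 + (11 + 10))/9 - 1*(-12932) = (⅑)*21*(1 + 21) + 12932 = (⅑)*21*22 + 12932 = 154/3 + 12932 = 38950/3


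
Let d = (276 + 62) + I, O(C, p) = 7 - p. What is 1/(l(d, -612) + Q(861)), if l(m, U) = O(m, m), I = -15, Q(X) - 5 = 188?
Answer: -1/123 ≈ -0.0081301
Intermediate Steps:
Q(X) = 193 (Q(X) = 5 + 188 = 193)
d = 323 (d = (276 + 62) - 15 = 338 - 15 = 323)
l(m, U) = 7 - m
1/(l(d, -612) + Q(861)) = 1/((7 - 1*323) + 193) = 1/((7 - 323) + 193) = 1/(-316 + 193) = 1/(-123) = -1/123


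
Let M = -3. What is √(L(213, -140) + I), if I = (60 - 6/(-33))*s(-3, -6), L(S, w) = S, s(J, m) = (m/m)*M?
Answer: √3927/11 ≈ 5.6969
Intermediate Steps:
s(J, m) = -3 (s(J, m) = (m/m)*(-3) = 1*(-3) = -3)
I = -1986/11 (I = (60 - 6/(-33))*(-3) = (60 - 6*(-1/33))*(-3) = (60 + 2/11)*(-3) = (662/11)*(-3) = -1986/11 ≈ -180.55)
√(L(213, -140) + I) = √(213 - 1986/11) = √(357/11) = √3927/11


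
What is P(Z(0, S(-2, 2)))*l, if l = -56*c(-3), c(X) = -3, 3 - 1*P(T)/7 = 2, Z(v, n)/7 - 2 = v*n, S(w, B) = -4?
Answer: 1176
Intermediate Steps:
Z(v, n) = 14 + 7*n*v (Z(v, n) = 14 + 7*(v*n) = 14 + 7*(n*v) = 14 + 7*n*v)
P(T) = 7 (P(T) = 21 - 7*2 = 21 - 14 = 7)
l = 168 (l = -56*(-3) = 168)
P(Z(0, S(-2, 2)))*l = 7*168 = 1176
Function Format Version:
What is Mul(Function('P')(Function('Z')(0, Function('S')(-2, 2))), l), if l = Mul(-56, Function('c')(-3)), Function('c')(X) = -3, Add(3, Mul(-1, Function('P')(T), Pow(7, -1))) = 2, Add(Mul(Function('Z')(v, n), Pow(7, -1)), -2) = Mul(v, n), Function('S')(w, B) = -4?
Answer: 1176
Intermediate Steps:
Function('Z')(v, n) = Add(14, Mul(7, n, v)) (Function('Z')(v, n) = Add(14, Mul(7, Mul(v, n))) = Add(14, Mul(7, Mul(n, v))) = Add(14, Mul(7, n, v)))
Function('P')(T) = 7 (Function('P')(T) = Add(21, Mul(-7, 2)) = Add(21, -14) = 7)
l = 168 (l = Mul(-56, -3) = 168)
Mul(Function('P')(Function('Z')(0, Function('S')(-2, 2))), l) = Mul(7, 168) = 1176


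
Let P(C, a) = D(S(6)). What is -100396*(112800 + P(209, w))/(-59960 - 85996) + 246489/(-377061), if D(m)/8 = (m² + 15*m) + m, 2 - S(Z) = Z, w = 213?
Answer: 118208846834567/1528730981 ≈ 77325.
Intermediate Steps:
S(Z) = 2 - Z
D(m) = 8*m² + 128*m (D(m) = 8*((m² + 15*m) + m) = 8*(m² + 16*m) = 8*m² + 128*m)
P(C, a) = -384 (P(C, a) = 8*(2 - 1*6)*(16 + (2 - 1*6)) = 8*(2 - 6)*(16 + (2 - 6)) = 8*(-4)*(16 - 4) = 8*(-4)*12 = -384)
-100396*(112800 + P(209, w))/(-59960 - 85996) + 246489/(-377061) = -100396*(112800 - 384)/(-59960 - 85996) + 246489/(-377061) = -100396/((-145956/112416)) + 246489*(-1/377061) = -100396/((-145956*1/112416)) - 82163/125687 = -100396/(-12163/9368) - 82163/125687 = -100396*(-9368/12163) - 82163/125687 = 940509728/12163 - 82163/125687 = 118208846834567/1528730981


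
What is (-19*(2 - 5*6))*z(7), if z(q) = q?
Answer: 3724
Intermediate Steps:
(-19*(2 - 5*6))*z(7) = -19*(2 - 5*6)*7 = -19*(2 - 30)*7 = -19*(-28)*7 = 532*7 = 3724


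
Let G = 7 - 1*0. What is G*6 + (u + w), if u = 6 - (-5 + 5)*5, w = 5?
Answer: 53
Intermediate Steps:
u = 6 (u = 6 - 0*5 = 6 - 1*0 = 6 + 0 = 6)
G = 7 (G = 7 + 0 = 7)
G*6 + (u + w) = 7*6 + (6 + 5) = 42 + 11 = 53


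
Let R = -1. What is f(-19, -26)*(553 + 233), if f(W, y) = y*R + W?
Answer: 5502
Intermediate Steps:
f(W, y) = W - y (f(W, y) = y*(-1) + W = -y + W = W - y)
f(-19, -26)*(553 + 233) = (-19 - 1*(-26))*(553 + 233) = (-19 + 26)*786 = 7*786 = 5502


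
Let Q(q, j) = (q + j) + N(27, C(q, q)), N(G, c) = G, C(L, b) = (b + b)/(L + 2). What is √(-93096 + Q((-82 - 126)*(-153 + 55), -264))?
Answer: I*√72949 ≈ 270.09*I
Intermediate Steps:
C(L, b) = 2*b/(2 + L) (C(L, b) = (2*b)/(2 + L) = 2*b/(2 + L))
Q(q, j) = 27 + j + q (Q(q, j) = (q + j) + 27 = (j + q) + 27 = 27 + j + q)
√(-93096 + Q((-82 - 126)*(-153 + 55), -264)) = √(-93096 + (27 - 264 + (-82 - 126)*(-153 + 55))) = √(-93096 + (27 - 264 - 208*(-98))) = √(-93096 + (27 - 264 + 20384)) = √(-93096 + 20147) = √(-72949) = I*√72949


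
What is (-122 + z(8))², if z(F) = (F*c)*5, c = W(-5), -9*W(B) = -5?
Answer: 806404/81 ≈ 9955.6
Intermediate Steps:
W(B) = 5/9 (W(B) = -⅑*(-5) = 5/9)
c = 5/9 ≈ 0.55556
z(F) = 25*F/9 (z(F) = (F*(5/9))*5 = (5*F/9)*5 = 25*F/9)
(-122 + z(8))² = (-122 + (25/9)*8)² = (-122 + 200/9)² = (-898/9)² = 806404/81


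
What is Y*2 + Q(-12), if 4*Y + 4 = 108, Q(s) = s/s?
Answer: 53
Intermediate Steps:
Q(s) = 1
Y = 26 (Y = -1 + (1/4)*108 = -1 + 27 = 26)
Y*2 + Q(-12) = 26*2 + 1 = 52 + 1 = 53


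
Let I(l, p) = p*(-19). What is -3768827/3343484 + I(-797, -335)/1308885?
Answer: -982335970447/875247211068 ≈ -1.1224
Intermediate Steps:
I(l, p) = -19*p
-3768827/3343484 + I(-797, -335)/1308885 = -3768827/3343484 - 19*(-335)/1308885 = -3768827*1/3343484 + 6365*(1/1308885) = -3768827/3343484 + 1273/261777 = -982335970447/875247211068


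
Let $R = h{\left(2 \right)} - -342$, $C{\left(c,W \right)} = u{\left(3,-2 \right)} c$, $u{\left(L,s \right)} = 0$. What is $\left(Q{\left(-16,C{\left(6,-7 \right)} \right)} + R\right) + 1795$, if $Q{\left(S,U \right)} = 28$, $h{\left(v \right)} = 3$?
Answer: $2168$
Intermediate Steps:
$C{\left(c,W \right)} = 0$ ($C{\left(c,W \right)} = 0 c = 0$)
$R = 345$ ($R = 3 - -342 = 3 + 342 = 345$)
$\left(Q{\left(-16,C{\left(6,-7 \right)} \right)} + R\right) + 1795 = \left(28 + 345\right) + 1795 = 373 + 1795 = 2168$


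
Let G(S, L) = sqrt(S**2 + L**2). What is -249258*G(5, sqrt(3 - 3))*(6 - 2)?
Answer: -4985160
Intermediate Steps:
G(S, L) = sqrt(L**2 + S**2)
-249258*G(5, sqrt(3 - 3))*(6 - 2) = -249258*sqrt((sqrt(3 - 3))**2 + 5**2)*(6 - 2) = -249258*sqrt((sqrt(0))**2 + 25)*4 = -249258*sqrt(0**2 + 25)*4 = -249258*sqrt(0 + 25)*4 = -249258*sqrt(25)*4 = -1246290*4 = -249258*20 = -4985160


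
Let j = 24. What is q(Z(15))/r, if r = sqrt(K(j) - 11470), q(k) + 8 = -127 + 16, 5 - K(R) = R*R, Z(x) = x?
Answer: 119*I*sqrt(12041)/12041 ≈ 1.0845*I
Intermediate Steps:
K(R) = 5 - R**2 (K(R) = 5 - R*R = 5 - R**2)
q(k) = -119 (q(k) = -8 + (-127 + 16) = -8 - 111 = -119)
r = I*sqrt(12041) (r = sqrt((5 - 1*24**2) - 11470) = sqrt((5 - 1*576) - 11470) = sqrt((5 - 576) - 11470) = sqrt(-571 - 11470) = sqrt(-12041) = I*sqrt(12041) ≈ 109.73*I)
q(Z(15))/r = -119*(-I*sqrt(12041)/12041) = -(-119)*I*sqrt(12041)/12041 = 119*I*sqrt(12041)/12041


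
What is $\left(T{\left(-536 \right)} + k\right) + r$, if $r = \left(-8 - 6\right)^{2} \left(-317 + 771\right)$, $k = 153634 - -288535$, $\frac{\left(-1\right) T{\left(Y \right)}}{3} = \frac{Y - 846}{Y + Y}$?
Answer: $\frac{284695935}{536} \approx 5.3115 \cdot 10^{5}$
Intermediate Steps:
$T{\left(Y \right)} = - \frac{3 \left(-846 + Y\right)}{2 Y}$ ($T{\left(Y \right)} = - 3 \frac{Y - 846}{Y + Y} = - 3 \frac{-846 + Y}{2 Y} = - \frac{3 \left(-846 + Y\right)}{2 Y}$)
$k = 442169$ ($k = 153634 + 288535 = 442169$)
$r = 88984$ ($r = \left(-14\right)^{2} \cdot 454 = 196 \cdot 454 = 88984$)
$\left(T{\left(-536 \right)} + k\right) + r = \left(\left(- \frac{3}{2} + \frac{1269}{-536}\right) + 442169\right) + 88984 = \left(\left(- \frac{3}{2} + 1269 \left(- \frac{1}{536}\right)\right) + 442169\right) + 88984 = \left(\left(- \frac{3}{2} - \frac{1269}{536}\right) + 442169\right) + 88984 = \left(- \frac{2073}{536} + 442169\right) + 88984 = \frac{237000511}{536} + 88984 = \frac{284695935}{536}$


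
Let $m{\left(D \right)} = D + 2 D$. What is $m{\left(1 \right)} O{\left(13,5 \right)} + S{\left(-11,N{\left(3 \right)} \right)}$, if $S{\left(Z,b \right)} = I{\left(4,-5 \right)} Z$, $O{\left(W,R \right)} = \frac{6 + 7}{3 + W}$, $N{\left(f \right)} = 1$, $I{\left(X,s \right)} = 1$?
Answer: $- \frac{137}{16} \approx -8.5625$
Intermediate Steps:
$m{\left(D \right)} = 3 D$
$O{\left(W,R \right)} = \frac{13}{3 + W}$
$S{\left(Z,b \right)} = Z$ ($S{\left(Z,b \right)} = 1 Z = Z$)
$m{\left(1 \right)} O{\left(13,5 \right)} + S{\left(-11,N{\left(3 \right)} \right)} = 3 \cdot 1 \frac{13}{3 + 13} - 11 = 3 \cdot \frac{13}{16} - 11 = \frac{39}{16} - 11 = - \frac{137}{16}$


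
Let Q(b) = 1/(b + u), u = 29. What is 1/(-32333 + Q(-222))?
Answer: -193/6240270 ≈ -3.0928e-5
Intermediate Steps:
Q(b) = 1/(29 + b) (Q(b) = 1/(b + 29) = 1/(29 + b))
1/(-32333 + Q(-222)) = 1/(-32333 + 1/(29 - 222)) = 1/(-32333 + 1/(-193)) = 1/(-32333 - 1/193) = 1/(-6240270/193) = -193/6240270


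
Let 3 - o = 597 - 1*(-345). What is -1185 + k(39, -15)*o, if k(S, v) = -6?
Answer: 4449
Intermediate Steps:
o = -939 (o = 3 - (597 - 1*(-345)) = 3 - (597 + 345) = 3 - 1*942 = 3 - 942 = -939)
-1185 + k(39, -15)*o = -1185 - 6*(-939) = -1185 + 5634 = 4449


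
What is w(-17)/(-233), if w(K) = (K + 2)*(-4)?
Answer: -60/233 ≈ -0.25751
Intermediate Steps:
w(K) = -8 - 4*K (w(K) = (2 + K)*(-4) = -8 - 4*K)
w(-17)/(-233) = (-8 - 4*(-17))/(-233) = (-8 + 68)*(-1/233) = 60*(-1/233) = -60/233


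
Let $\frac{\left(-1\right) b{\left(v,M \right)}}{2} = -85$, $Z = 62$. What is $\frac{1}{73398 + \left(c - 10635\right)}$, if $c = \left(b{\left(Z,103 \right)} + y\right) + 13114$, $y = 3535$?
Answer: $\frac{1}{79582} \approx 1.2566 \cdot 10^{-5}$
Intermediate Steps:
$b{\left(v,M \right)} = 170$ ($b{\left(v,M \right)} = \left(-2\right) \left(-85\right) = 170$)
$c = 16819$ ($c = \left(170 + 3535\right) + 13114 = 3705 + 13114 = 16819$)
$\frac{1}{73398 + \left(c - 10635\right)} = \frac{1}{73398 + \left(16819 - 10635\right)} = \frac{1}{73398 + 6184} = \frac{1}{79582}$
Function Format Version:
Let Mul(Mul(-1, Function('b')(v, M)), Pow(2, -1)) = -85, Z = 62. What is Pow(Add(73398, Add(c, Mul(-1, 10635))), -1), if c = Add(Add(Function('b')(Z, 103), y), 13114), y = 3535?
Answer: Rational(1, 79582) ≈ 1.2566e-5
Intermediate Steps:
Function('b')(v, M) = 170 (Function('b')(v, M) = Mul(-2, -85) = 170)
c = 16819 (c = Add(Add(170, 3535), 13114) = Add(3705, 13114) = 16819)
Pow(Add(73398, Add(c, Mul(-1, 10635))), -1) = Pow(Add(73398, Add(16819, Mul(-1, 10635))), -1) = Pow(Add(73398, Add(16819, -10635)), -1) = Pow(Add(73398, 6184), -1) = Pow(79582, -1) = Rational(1, 79582)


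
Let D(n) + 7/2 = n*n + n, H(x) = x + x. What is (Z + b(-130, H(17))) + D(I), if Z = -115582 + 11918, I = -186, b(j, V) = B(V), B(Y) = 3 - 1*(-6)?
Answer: -138497/2 ≈ -69249.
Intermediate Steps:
B(Y) = 9 (B(Y) = 3 + 6 = 9)
H(x) = 2*x
b(j, V) = 9
D(n) = -7/2 + n + n² (D(n) = -7/2 + (n*n + n) = -7/2 + (n² + n) = -7/2 + (n + n²) = -7/2 + n + n²)
Z = -103664
(Z + b(-130, H(17))) + D(I) = (-103664 + 9) + (-7/2 - 186 + (-186)²) = -103655 + (-7/2 - 186 + 34596) = -103655 + 68813/2 = -138497/2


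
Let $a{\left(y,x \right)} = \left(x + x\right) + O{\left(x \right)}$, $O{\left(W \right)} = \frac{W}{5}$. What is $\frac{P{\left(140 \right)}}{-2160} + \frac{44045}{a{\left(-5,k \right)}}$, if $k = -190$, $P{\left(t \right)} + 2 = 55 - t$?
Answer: $- \frac{15850139}{150480} \approx -105.33$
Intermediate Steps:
$P{\left(t \right)} = 53 - t$ ($P{\left(t \right)} = -2 - \left(-55 + t\right) = 53 - t$)
$O{\left(W \right)} = \frac{W}{5}$ ($O{\left(W \right)} = W \frac{1}{5} = \frac{W}{5}$)
$a{\left(y,x \right)} = \frac{11 x}{5}$ ($a{\left(y,x \right)} = \left(x + x\right) + \frac{x}{5} = 2 x + \frac{x}{5} = \frac{11 x}{5}$)
$\frac{P{\left(140 \right)}}{-2160} + \frac{44045}{a{\left(-5,k \right)}} = \frac{53 - 140}{-2160} + \frac{44045}{\frac{11}{5} \left(-190\right)} = \left(53 - 140\right) \left(- \frac{1}{2160}\right) + \frac{44045}{-418} = \left(-87\right) \left(- \frac{1}{2160}\right) + 44045 \left(- \frac{1}{418}\right) = \frac{29}{720} - \frac{44045}{418} = - \frac{15850139}{150480}$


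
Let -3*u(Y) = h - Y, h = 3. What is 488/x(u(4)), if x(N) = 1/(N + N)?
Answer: 976/3 ≈ 325.33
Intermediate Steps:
u(Y) = -1 + Y/3 (u(Y) = -(3 - Y)/3 = -1 + Y/3)
x(N) = 1/(2*N)
488/x(u(4)) = 488/((1/(2*(-1 + (1/3)*4)))) = 488/((1/(2*(-1 + 4/3)))) = 488/((1/(2*(1/3)))) = 488/(((1/2)*3)) = 488/(3/2) = 488*(2/3) = 976/3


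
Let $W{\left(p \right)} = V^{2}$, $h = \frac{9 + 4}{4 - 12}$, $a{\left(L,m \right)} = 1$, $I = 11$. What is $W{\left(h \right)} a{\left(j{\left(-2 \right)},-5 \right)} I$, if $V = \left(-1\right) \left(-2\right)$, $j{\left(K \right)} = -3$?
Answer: $44$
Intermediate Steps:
$V = 2$
$h = - \frac{13}{8}$ ($h = \frac{13}{-8} = 13 \left(- \frac{1}{8}\right) = - \frac{13}{8} \approx -1.625$)
$W{\left(p \right)} = 4$ ($W{\left(p \right)} = 2^{2} = 4$)
$W{\left(h \right)} a{\left(j{\left(-2 \right)},-5 \right)} I = 4 \cdot 1 \cdot 11 = 4 \cdot 11 = 44$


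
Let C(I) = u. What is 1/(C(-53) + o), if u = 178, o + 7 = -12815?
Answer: -1/12644 ≈ -7.9089e-5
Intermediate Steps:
o = -12822 (o = -7 - 12815 = -12822)
C(I) = 178
1/(C(-53) + o) = 1/(178 - 12822) = 1/(-12644) = -1/12644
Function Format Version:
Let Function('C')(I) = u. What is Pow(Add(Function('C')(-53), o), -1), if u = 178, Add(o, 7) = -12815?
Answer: Rational(-1, 12644) ≈ -7.9089e-5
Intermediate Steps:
o = -12822 (o = Add(-7, -12815) = -12822)
Function('C')(I) = 178
Pow(Add(Function('C')(-53), o), -1) = Pow(Add(178, -12822), -1) = Pow(-12644, -1) = Rational(-1, 12644)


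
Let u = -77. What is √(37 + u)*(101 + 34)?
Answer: 270*I*√10 ≈ 853.81*I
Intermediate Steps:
√(37 + u)*(101 + 34) = √(37 - 77)*(101 + 34) = √(-40)*135 = (2*I*√10)*135 = 270*I*√10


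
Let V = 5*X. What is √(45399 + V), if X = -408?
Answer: √43359 ≈ 208.23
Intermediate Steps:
V = -2040 (V = 5*(-408) = -2040)
√(45399 + V) = √(45399 - 2040) = √43359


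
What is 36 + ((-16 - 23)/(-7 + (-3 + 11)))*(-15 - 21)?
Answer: 1440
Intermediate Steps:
36 + ((-16 - 23)/(-7 + (-3 + 11)))*(-15 - 21) = 36 - 39/(-7 + 8)*(-36) = 36 - 39/1*(-36) = 36 - 39*1*(-36) = 36 - 39*(-36) = 36 + 1404 = 1440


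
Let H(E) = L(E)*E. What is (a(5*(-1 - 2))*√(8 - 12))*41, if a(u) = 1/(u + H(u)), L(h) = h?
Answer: 41*I/105 ≈ 0.39048*I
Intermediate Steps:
H(E) = E² (H(E) = E*E = E²)
a(u) = 1/(u + u²)
(a(5*(-1 - 2))*√(8 - 12))*41 = ((1/(((5*(-1 - 2)))*(1 + 5*(-1 - 2))))*√(8 - 12))*41 = ((1/(((5*(-3)))*(1 + 5*(-3))))*√(-4))*41 = ((1/((-15)*(1 - 15)))*(2*I))*41 = ((-1/15/(-14))*(2*I))*41 = ((-1/15*(-1/14))*(2*I))*41 = ((2*I)/210)*41 = (I/105)*41 = 41*I/105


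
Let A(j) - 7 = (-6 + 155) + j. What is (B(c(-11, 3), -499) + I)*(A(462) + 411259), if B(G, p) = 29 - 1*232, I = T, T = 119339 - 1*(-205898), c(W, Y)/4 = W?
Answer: 133874028818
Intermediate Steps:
c(W, Y) = 4*W
T = 325237 (T = 119339 + 205898 = 325237)
I = 325237
B(G, p) = -203 (B(G, p) = 29 - 232 = -203)
A(j) = 156 + j (A(j) = 7 + ((-6 + 155) + j) = 7 + (149 + j) = 156 + j)
(B(c(-11, 3), -499) + I)*(A(462) + 411259) = (-203 + 325237)*((156 + 462) + 411259) = 325034*(618 + 411259) = 325034*411877 = 133874028818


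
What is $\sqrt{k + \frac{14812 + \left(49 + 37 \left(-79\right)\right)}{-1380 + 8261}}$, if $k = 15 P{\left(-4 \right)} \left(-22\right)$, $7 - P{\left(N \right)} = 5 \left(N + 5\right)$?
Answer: $\frac{i \sqrt{31167640882}}{6881} \approx 25.657 i$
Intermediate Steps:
$P{\left(N \right)} = -18 - 5 N$ ($P{\left(N \right)} = 7 - 5 \left(N + 5\right) = 7 - 5 \left(5 + N\right) = 7 - \left(25 + 5 N\right) = -18 - 5 N$)
$k = -660$ ($k = 15 \left(-18 - -20\right) \left(-22\right) = 15 \left(-18 + 20\right) \left(-22\right) = 15 \cdot 2 \left(-22\right) = 30 \left(-22\right) = -660$)
$\sqrt{k + \frac{14812 + \left(49 + 37 \left(-79\right)\right)}{-1380 + 8261}} = \sqrt{-660 + \frac{14812 + \left(49 + 37 \left(-79\right)\right)}{-1380 + 8261}} = \sqrt{-660 + \frac{14812 + \left(49 - 2923\right)}{6881}} = \sqrt{-660 + \left(14812 - 2874\right) \frac{1}{6881}} = \sqrt{-660 + 11938 \cdot \frac{1}{6881}} = \sqrt{-660 + \frac{11938}{6881}} = \sqrt{- \frac{4529522}{6881}} = \frac{i \sqrt{31167640882}}{6881}$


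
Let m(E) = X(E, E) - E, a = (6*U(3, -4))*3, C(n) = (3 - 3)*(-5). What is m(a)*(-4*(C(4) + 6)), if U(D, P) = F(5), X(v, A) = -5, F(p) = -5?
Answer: -2040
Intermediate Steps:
C(n) = 0 (C(n) = 0*(-5) = 0)
U(D, P) = -5
a = -90 (a = (6*(-5))*3 = -30*3 = -90)
m(E) = -5 - E
m(a)*(-4*(C(4) + 6)) = (-5 - 1*(-90))*(-4*(0 + 6)) = (-5 + 90)*(-4*6) = 85*(-24) = -2040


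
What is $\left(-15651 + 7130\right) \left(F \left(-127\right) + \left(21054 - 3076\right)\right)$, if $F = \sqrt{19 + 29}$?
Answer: $-153190538 + 4328668 \sqrt{3} \approx -1.4569 \cdot 10^{8}$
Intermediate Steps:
$F = 4 \sqrt{3}$ ($F = \sqrt{48} = 4 \sqrt{3} \approx 6.9282$)
$\left(-15651 + 7130\right) \left(F \left(-127\right) + \left(21054 - 3076\right)\right) = \left(-15651 + 7130\right) \left(4 \sqrt{3} \left(-127\right) + \left(21054 - 3076\right)\right) = - 8521 \left(- 508 \sqrt{3} + \left(21054 - 3076\right)\right) = - 8521 \left(- 508 \sqrt{3} + 17978\right) = - 8521 \left(17978 - 508 \sqrt{3}\right) = -153190538 + 4328668 \sqrt{3}$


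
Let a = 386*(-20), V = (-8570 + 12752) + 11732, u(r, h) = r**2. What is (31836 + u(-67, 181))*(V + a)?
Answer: 297647050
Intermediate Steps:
V = 15914 (V = 4182 + 11732 = 15914)
a = -7720
(31836 + u(-67, 181))*(V + a) = (31836 + (-67)**2)*(15914 - 7720) = (31836 + 4489)*8194 = 36325*8194 = 297647050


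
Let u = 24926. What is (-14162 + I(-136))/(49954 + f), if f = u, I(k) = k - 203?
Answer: -14501/74880 ≈ -0.19366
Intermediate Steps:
I(k) = -203 + k
f = 24926
(-14162 + I(-136))/(49954 + f) = (-14162 + (-203 - 136))/(49954 + 24926) = (-14162 - 339)/74880 = -14501*1/74880 = -14501/74880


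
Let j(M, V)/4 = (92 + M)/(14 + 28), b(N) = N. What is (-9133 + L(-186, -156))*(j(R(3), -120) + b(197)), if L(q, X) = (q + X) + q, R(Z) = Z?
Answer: -41803147/21 ≈ -1.9906e+6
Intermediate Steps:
L(q, X) = X + 2*q (L(q, X) = (X + q) + q = X + 2*q)
j(M, V) = 184/21 + 2*M/21 (j(M, V) = 4*((92 + M)/(14 + 28)) = 4*((92 + M)/42) = 4*((92 + M)*(1/42)) = 4*(46/21 + M/42) = 184/21 + 2*M/21)
(-9133 + L(-186, -156))*(j(R(3), -120) + b(197)) = (-9133 + (-156 + 2*(-186)))*((184/21 + (2/21)*3) + 197) = (-9133 + (-156 - 372))*((184/21 + 2/7) + 197) = (-9133 - 528)*(190/21 + 197) = -9661*4327/21 = -41803147/21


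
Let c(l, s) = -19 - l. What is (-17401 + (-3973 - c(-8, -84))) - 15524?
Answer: -36887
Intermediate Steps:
(-17401 + (-3973 - c(-8, -84))) - 15524 = (-17401 + (-3973 - (-19 - 1*(-8)))) - 15524 = (-17401 + (-3973 - (-19 + 8))) - 15524 = (-17401 + (-3973 - 1*(-11))) - 15524 = (-17401 + (-3973 + 11)) - 15524 = (-17401 - 3962) - 15524 = -21363 - 15524 = -36887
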